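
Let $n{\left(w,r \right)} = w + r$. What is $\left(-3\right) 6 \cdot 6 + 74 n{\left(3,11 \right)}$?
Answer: $928$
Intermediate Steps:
$n{\left(w,r \right)} = r + w$
$\left(-3\right) 6 \cdot 6 + 74 n{\left(3,11 \right)} = \left(-3\right) 6 \cdot 6 + 74 \left(11 + 3\right) = \left(-18\right) 6 + 74 \cdot 14 = -108 + 1036 = 928$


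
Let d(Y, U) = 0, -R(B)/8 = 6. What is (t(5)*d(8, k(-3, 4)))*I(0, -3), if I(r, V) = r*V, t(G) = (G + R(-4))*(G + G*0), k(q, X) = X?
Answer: 0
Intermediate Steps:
R(B) = -48 (R(B) = -8*6 = -48)
t(G) = G*(-48 + G) (t(G) = (G - 48)*(G + G*0) = (-48 + G)*(G + 0) = (-48 + G)*G = G*(-48 + G))
I(r, V) = V*r
(t(5)*d(8, k(-3, 4)))*I(0, -3) = ((5*(-48 + 5))*0)*(-3*0) = ((5*(-43))*0)*0 = -215*0*0 = 0*0 = 0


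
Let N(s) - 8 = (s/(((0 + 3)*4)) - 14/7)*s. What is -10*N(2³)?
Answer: 80/3 ≈ 26.667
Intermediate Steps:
N(s) = 8 + s*(-2 + s/12) (N(s) = 8 + (s/(((0 + 3)*4)) - 14/7)*s = 8 + (s/((3*4)) - 14*⅐)*s = 8 + (s/12 - 2)*s = 8 + (-2 + s/12)*s = 8 + s*(-2 + s/12))
-10*N(2³) = -10*(8 - 2*2³ + (2³)²/12) = -10*(8 - 2*8 + (1/12)*8²) = -10*(8 - 16 + (1/12)*64) = -10*(8 - 16 + 16/3) = -10*(-8/3) = 80/3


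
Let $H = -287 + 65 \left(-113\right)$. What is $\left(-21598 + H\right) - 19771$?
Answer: $-49001$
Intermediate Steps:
$H = -7632$ ($H = -287 - 7345 = -7632$)
$\left(-21598 + H\right) - 19771 = \left(-21598 - 7632\right) - 19771 = -29230 - 19771 = -49001$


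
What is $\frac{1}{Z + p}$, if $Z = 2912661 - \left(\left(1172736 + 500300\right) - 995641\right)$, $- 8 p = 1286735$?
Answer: $\frac{8}{16595393} \approx 4.8206 \cdot 10^{-7}$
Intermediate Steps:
$p = - \frac{1286735}{8}$ ($p = \left(- \frac{1}{8}\right) 1286735 = - \frac{1286735}{8} \approx -1.6084 \cdot 10^{5}$)
$Z = 2235266$ ($Z = 2912661 - \left(1673036 - 995641\right) = 2912661 - 677395 = 2235266$)
$\frac{1}{Z + p} = \frac{1}{2235266 - \frac{1286735}{8}} = \frac{1}{\frac{16595393}{8}} = \frac{8}{16595393}$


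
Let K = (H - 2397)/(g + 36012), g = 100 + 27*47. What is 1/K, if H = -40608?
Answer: -37381/43005 ≈ -0.86922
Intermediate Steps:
g = 1369 (g = 100 + 1269 = 1369)
K = -43005/37381 (K = (-40608 - 2397)/(1369 + 36012) = -43005/37381 ≈ -1.1505)
1/K = 1/(-43005/37381) = -37381/43005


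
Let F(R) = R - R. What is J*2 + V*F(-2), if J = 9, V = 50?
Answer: 18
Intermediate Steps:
F(R) = 0
J*2 + V*F(-2) = 9*2 + 50*0 = 18 + 0 = 18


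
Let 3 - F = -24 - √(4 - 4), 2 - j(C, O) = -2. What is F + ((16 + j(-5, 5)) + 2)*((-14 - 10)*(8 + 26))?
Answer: -17925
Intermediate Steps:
j(C, O) = 4 (j(C, O) = 2 - 1*(-2) = 2 + 2 = 4)
F = 27 (F = 3 - (-24 - √(4 - 4)) = 3 - (-24 - √0) = 3 - (-24 - 1*0) = 3 - (-24 + 0) = 3 - 1*(-24) = 3 + 24 = 27)
F + ((16 + j(-5, 5)) + 2)*((-14 - 10)*(8 + 26)) = 27 + ((16 + 4) + 2)*((-14 - 10)*(8 + 26)) = 27 + (20 + 2)*(-24*34) = 27 + 22*(-816) = 27 - 17952 = -17925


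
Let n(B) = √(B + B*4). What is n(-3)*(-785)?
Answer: -785*I*√15 ≈ -3040.3*I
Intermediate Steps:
n(B) = √5*√B (n(B) = √(B + 4*B) = √(5*B) = √5*√B)
n(-3)*(-785) = (√5*√(-3))*(-785) = (√5*(I*√3))*(-785) = (I*√15)*(-785) = -785*I*√15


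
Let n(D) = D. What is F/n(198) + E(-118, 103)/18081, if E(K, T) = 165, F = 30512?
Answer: 30651119/198891 ≈ 154.11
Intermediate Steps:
F/n(198) + E(-118, 103)/18081 = 30512/198 + 165/18081 = 30512*(1/198) + 165*(1/18081) = 15256/99 + 55/6027 = 30651119/198891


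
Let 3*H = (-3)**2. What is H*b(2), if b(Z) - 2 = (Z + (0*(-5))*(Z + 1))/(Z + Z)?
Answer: 15/2 ≈ 7.5000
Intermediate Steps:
b(Z) = 5/2 (b(Z) = 2 + (Z + (0*(-5))*(Z + 1))/(Z + Z) = 2 + (Z + 0*(1 + Z))/((2*Z)) = 2 + (Z + 0)*(1/(2*Z)) = 2 + Z*(1/(2*Z)) = 2 + 1/2 = 5/2)
H = 3 (H = (1/3)*(-3)**2 = (1/3)*9 = 3)
H*b(2) = 3*(5/2) = 15/2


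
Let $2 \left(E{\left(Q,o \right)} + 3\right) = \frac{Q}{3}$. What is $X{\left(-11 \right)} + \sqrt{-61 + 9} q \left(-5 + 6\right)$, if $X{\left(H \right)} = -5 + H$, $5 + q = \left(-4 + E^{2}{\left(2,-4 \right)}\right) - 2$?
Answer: $-16 - \frac{70 i \sqrt{13}}{9} \approx -16.0 - 28.043 i$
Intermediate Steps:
$E{\left(Q,o \right)} = -3 + \frac{Q}{6}$ ($E{\left(Q,o \right)} = -3 + \frac{Q \frac{1}{3}}{2} = -3 + \frac{\frac{1}{3} Q}{2} = -3 + \frac{Q}{6}$)
$q = - \frac{35}{9}$ ($q = -5 - \left(6 - \left(-3 + \frac{1}{6} \cdot 2\right)^{2}\right) = -5 - \left(6 - \left(-3 + \frac{1}{3}\right)^{2}\right) = -5 - \left(6 - \frac{64}{9}\right) = -5 + \left(\left(-4 + \frac{64}{9}\right) - 2\right) = -5 + \left(\frac{28}{9} - 2\right) = -5 + \frac{10}{9} = - \frac{35}{9} \approx -3.8889$)
$X{\left(-11 \right)} + \sqrt{-61 + 9} q \left(-5 + 6\right) = \left(-5 - 11\right) + \sqrt{-61 + 9} \left(- \frac{35 \left(-5 + 6\right)}{9}\right) = -16 + \sqrt{-52} \left(\left(- \frac{35}{9}\right) 1\right) = -16 + 2 i \sqrt{13} \left(- \frac{35}{9}\right) = -16 - \frac{70 i \sqrt{13}}{9}$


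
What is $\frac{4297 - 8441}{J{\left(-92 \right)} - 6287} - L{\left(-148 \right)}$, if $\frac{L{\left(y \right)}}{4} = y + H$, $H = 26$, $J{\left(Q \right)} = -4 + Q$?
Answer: $\frac{3119048}{6383} \approx 488.65$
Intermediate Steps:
$L{\left(y \right)} = 104 + 4 y$ ($L{\left(y \right)} = 4 \left(y + 26\right) = 4 \left(26 + y\right) = 104 + 4 y$)
$\frac{4297 - 8441}{J{\left(-92 \right)} - 6287} - L{\left(-148 \right)} = \frac{4297 - 8441}{\left(-4 - 92\right) - 6287} - \left(104 + 4 \left(-148\right)\right) = - \frac{4144}{-96 - 6287} - \left(104 - 592\right) = - \frac{4144}{-6383} - -488 = \left(-4144\right) \left(- \frac{1}{6383}\right) + 488 = \frac{4144}{6383} + 488 = \frac{3119048}{6383}$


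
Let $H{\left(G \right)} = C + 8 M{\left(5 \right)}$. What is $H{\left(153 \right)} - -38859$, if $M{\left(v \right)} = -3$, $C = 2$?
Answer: $38837$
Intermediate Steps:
$H{\left(G \right)} = -22$ ($H{\left(G \right)} = 2 + 8 \left(-3\right) = 2 - 24 = -22$)
$H{\left(153 \right)} - -38859 = -22 - -38859 = -22 + 38859 = 38837$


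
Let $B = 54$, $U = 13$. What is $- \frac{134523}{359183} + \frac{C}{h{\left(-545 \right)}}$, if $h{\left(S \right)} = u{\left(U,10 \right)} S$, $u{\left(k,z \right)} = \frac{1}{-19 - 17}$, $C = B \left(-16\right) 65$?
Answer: $- \frac{145251027423}{39150947} \approx -3710.0$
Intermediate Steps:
$C = -56160$ ($C = 54 \left(-16\right) 65 = \left(-864\right) 65 = -56160$)
$u{\left(k,z \right)} = - \frac{1}{36}$ ($u{\left(k,z \right)} = \frac{1}{-36} = - \frac{1}{36}$)
$h{\left(S \right)} = - \frac{S}{36}$
$- \frac{134523}{359183} + \frac{C}{h{\left(-545 \right)}} = - \frac{134523}{359183} - \frac{56160}{\left(- \frac{1}{36}\right) \left(-545\right)} = \left(-134523\right) \frac{1}{359183} - \frac{56160}{\frac{545}{36}} = - \frac{134523}{359183} - \frac{404352}{109} = - \frac{145251027423}{39150947}$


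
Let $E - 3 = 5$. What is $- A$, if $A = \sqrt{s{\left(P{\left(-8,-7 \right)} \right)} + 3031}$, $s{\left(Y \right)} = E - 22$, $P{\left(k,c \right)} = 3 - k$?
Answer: $- \sqrt{3017} \approx -54.927$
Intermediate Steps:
$E = 8$ ($E = 3 + 5 = 8$)
$s{\left(Y \right)} = -14$ ($s{\left(Y \right)} = 8 - 22 = -14$)
$A = \sqrt{3017}$ ($A = \sqrt{-14 + 3031} = \sqrt{3017} \approx 54.927$)
$- A = - \sqrt{3017}$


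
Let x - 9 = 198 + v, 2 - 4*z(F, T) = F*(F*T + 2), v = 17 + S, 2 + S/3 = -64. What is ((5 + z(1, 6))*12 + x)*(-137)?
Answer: -9316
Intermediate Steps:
S = -198 (S = -6 + 3*(-64) = -6 - 192 = -198)
v = -181 (v = 17 - 198 = -181)
z(F, T) = ½ - F*(2 + F*T)/4 (z(F, T) = ½ - F*(F*T + 2)/4 = ½ - F*(2 + F*T)/4)
x = 26 (x = 9 + (198 - 181) = 9 + 17 = 26)
((5 + z(1, 6))*12 + x)*(-137) = ((5 + (½ - ½*1 - ¼*6*1²))*12 + 26)*(-137) = ((5 + (½ - ½ - ¼*6*1))*12 + 26)*(-137) = ((5 + (½ - ½ - 3/2))*12 + 26)*(-137) = ((5 - 3/2)*12 + 26)*(-137) = ((7/2)*12 + 26)*(-137) = (42 + 26)*(-137) = 68*(-137) = -9316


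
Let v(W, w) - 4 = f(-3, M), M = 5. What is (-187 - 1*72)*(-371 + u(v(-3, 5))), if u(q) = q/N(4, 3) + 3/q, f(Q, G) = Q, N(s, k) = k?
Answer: 285677/3 ≈ 95226.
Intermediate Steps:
v(W, w) = 1 (v(W, w) = 4 - 3 = 1)
u(q) = 3/q + q/3 (u(q) = q/3 + 3/q = 3/q + q/3)
(-187 - 1*72)*(-371 + u(v(-3, 5))) = (-187 - 1*72)*(-371 + (3/1 + (1/3)*1)) = (-187 - 72)*(-371 + (3*1 + 1/3)) = -259*(-371 + (3 + 1/3)) = -259*(-371 + 10/3) = -259*(-1103/3) = 285677/3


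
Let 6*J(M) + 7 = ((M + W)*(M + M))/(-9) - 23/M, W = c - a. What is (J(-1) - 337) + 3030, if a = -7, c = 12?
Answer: 8089/3 ≈ 2696.3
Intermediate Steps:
W = 19 (W = 12 - 1*(-7) = 12 + 7 = 19)
J(M) = -7/6 - 23/(6*M) - M*(19 + M)/27 (J(M) = -7/6 + (((M + 19)*(M + M))/(-9) - 23/M)/6 = -7/6 + (((19 + M)*(2*M))*(-⅑) - 23/M)/6 = -7/6 + ((2*M*(19 + M))*(-⅑) - 23/M)/6 = -7/6 + (-2*M*(19 + M)/9 - 23/M)/6 = -7/6 + (-23/M - 2*M*(19 + M)/9)/6 = -7/6 + (-23/(6*M) - M*(19 + M)/27) = -7/6 - 23/(6*M) - M*(19 + M)/27)
(J(-1) - 337) + 3030 = ((1/54)*(-207 - 1*(-1)*(63 + 2*(-1)² + 38*(-1)))/(-1) - 337) + 3030 = ((1/54)*(-1)*(-207 - 1*(-1)*(63 + 2*1 - 38)) - 337) + 3030 = ((1/54)*(-1)*(-207 - 1*(-1)*(63 + 2 - 38)) - 337) + 3030 = ((1/54)*(-1)*(-207 - 1*(-1)*27) - 337) + 3030 = ((1/54)*(-1)*(-207 + 27) - 337) + 3030 = ((1/54)*(-1)*(-180) - 337) + 3030 = (10/3 - 337) + 3030 = -1001/3 + 3030 = 8089/3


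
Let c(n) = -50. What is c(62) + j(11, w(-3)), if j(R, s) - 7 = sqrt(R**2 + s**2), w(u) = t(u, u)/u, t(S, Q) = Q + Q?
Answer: -43 + 5*sqrt(5) ≈ -31.820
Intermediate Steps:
t(S, Q) = 2*Q
w(u) = 2 (w(u) = (2*u)/u = 2)
j(R, s) = 7 + sqrt(R**2 + s**2)
c(62) + j(11, w(-3)) = -50 + (7 + sqrt(11**2 + 2**2)) = -50 + (7 + sqrt(121 + 4)) = -50 + (7 + sqrt(125)) = -50 + (7 + 5*sqrt(5)) = -43 + 5*sqrt(5)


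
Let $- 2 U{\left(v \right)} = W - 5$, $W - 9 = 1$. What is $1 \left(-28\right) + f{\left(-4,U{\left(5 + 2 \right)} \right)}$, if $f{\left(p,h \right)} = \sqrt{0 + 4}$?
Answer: $-26$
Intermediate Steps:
$W = 10$ ($W = 9 + 1 = 10$)
$U{\left(v \right)} = - \frac{5}{2}$ ($U{\left(v \right)} = - \frac{10 - 5}{2} = \left(- \frac{1}{2}\right) 5 = - \frac{5}{2}$)
$f{\left(p,h \right)} = 2$ ($f{\left(p,h \right)} = \sqrt{4} = 2$)
$1 \left(-28\right) + f{\left(-4,U{\left(5 + 2 \right)} \right)} = 1 \left(-28\right) + 2 = -28 + 2 = -26$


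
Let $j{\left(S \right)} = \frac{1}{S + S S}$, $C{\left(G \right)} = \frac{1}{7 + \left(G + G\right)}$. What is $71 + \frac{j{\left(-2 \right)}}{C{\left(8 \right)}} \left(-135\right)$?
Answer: $- \frac{2963}{2} \approx -1481.5$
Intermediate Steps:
$C{\left(G \right)} = \frac{1}{7 + 2 G}$
$j{\left(S \right)} = \frac{1}{S + S^{2}}$
$71 + \frac{j{\left(-2 \right)}}{C{\left(8 \right)}} \left(-135\right) = 71 + \frac{\frac{1}{-2} \frac{1}{1 - 2}}{\frac{1}{7 + 2 \cdot 8}} \left(-135\right) = 71 + \frac{\left(- \frac{1}{2}\right) \frac{1}{-1}}{\frac{1}{7 + 16}} \left(-135\right) = 71 + \frac{\left(- \frac{1}{2}\right) \left(-1\right)}{\frac{1}{23}} \left(-135\right) = 71 + \frac{\frac{1}{\frac{1}{23}}}{2} \left(-135\right) = 71 + \frac{1}{2} \cdot 23 \left(-135\right) = 71 + \frac{23}{2} \left(-135\right) = 71 - \frac{3105}{2} = - \frac{2963}{2}$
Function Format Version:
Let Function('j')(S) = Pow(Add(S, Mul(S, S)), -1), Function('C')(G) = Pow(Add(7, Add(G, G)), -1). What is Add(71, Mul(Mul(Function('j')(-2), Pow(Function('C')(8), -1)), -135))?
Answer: Rational(-2963, 2) ≈ -1481.5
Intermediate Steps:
Function('C')(G) = Pow(Add(7, Mul(2, G)), -1)
Function('j')(S) = Pow(Add(S, Pow(S, 2)), -1)
Add(71, Mul(Mul(Function('j')(-2), Pow(Function('C')(8), -1)), -135)) = Add(71, Mul(Mul(Mul(Pow(-2, -1), Pow(Add(1, -2), -1)), Pow(Pow(Add(7, Mul(2, 8)), -1), -1)), -135)) = Add(71, Mul(Mul(Mul(Rational(-1, 2), Pow(-1, -1)), Pow(Pow(Add(7, 16), -1), -1)), -135)) = Add(71, Mul(Mul(Mul(Rational(-1, 2), -1), Pow(Pow(23, -1), -1)), -135)) = Add(71, Mul(Mul(Rational(1, 2), Pow(Rational(1, 23), -1)), -135)) = Add(71, Mul(Mul(Rational(1, 2), 23), -135)) = Add(71, Mul(Rational(23, 2), -135)) = Add(71, Rational(-3105, 2)) = Rational(-2963, 2)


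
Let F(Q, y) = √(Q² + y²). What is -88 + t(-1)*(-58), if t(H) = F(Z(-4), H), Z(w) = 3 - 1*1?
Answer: -88 - 58*√5 ≈ -217.69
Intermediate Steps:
Z(w) = 2 (Z(w) = 3 - 1 = 2)
t(H) = √(4 + H²) (t(H) = √(2² + H²) = √(4 + H²))
-88 + t(-1)*(-58) = -88 + √(4 + (-1)²)*(-58) = -88 + √(4 + 1)*(-58) = -88 + √5*(-58) = -88 - 58*√5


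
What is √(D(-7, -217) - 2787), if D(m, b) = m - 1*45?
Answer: I*√2839 ≈ 53.282*I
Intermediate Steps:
D(m, b) = -45 + m (D(m, b) = m - 45 = -45 + m)
√(D(-7, -217) - 2787) = √((-45 - 7) - 2787) = √(-52 - 2787) = √(-2839) = I*√2839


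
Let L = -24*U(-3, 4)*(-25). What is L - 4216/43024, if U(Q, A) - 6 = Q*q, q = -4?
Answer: 58081873/5378 ≈ 10800.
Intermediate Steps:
U(Q, A) = 6 - 4*Q (U(Q, A) = 6 + Q*(-4) = 6 - 4*Q)
L = 10800 (L = -24*(6 - 4*(-3))*(-25) = -24*(6 + 12)*(-25) = -24*18*(-25) = -432*(-25) = 10800)
L - 4216/43024 = 10800 - 4216/43024 = 10800 - 1*527/5378 = 10800 - 527/5378 = 58081873/5378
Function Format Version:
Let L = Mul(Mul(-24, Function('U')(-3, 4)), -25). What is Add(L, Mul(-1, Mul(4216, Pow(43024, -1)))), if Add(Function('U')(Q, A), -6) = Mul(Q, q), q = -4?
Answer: Rational(58081873, 5378) ≈ 10800.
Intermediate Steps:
Function('U')(Q, A) = Add(6, Mul(-4, Q)) (Function('U')(Q, A) = Add(6, Mul(Q, -4)) = Add(6, Mul(-4, Q)))
L = 10800 (L = Mul(Mul(-24, Add(6, Mul(-4, -3))), -25) = Mul(Mul(-24, Add(6, 12)), -25) = Mul(Mul(-24, 18), -25) = Mul(-432, -25) = 10800)
Add(L, Mul(-1, Mul(4216, Pow(43024, -1)))) = Add(10800, Mul(-1, Mul(4216, Pow(43024, -1)))) = Add(10800, Mul(-1, Mul(4216, Rational(1, 43024)))) = Add(10800, Mul(-1, Rational(527, 5378))) = Add(10800, Rational(-527, 5378)) = Rational(58081873, 5378)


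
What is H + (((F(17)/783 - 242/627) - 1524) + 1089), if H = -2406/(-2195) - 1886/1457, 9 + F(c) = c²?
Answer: -20707370246411/47578356855 ≈ -435.23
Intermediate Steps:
F(c) = -9 + c²
H = -634228/3198115 (H = -2406*(-1/2195) - 1886*1/1457 = 2406/2195 - 1886/1457 = -634228/3198115 ≈ -0.19831)
H + (((F(17)/783 - 242/627) - 1524) + 1089) = -634228/3198115 + ((((-9 + 17²)/783 - 242/627) - 1524) + 1089) = -634228/3198115 + ((((-9 + 289)*(1/783) - 242*1/627) - 1524) + 1089) = -634228/3198115 + (((280*(1/783) - 22/57) - 1524) + 1089) = -634228/3198115 + (((280/783 - 22/57) - 1524) + 1089) = -634228/3198115 + ((-422/14877 - 1524) + 1089) = -634228/3198115 + (-22672970/14877 + 1089) = -634228/3198115 - 6471917/14877 = -20707370246411/47578356855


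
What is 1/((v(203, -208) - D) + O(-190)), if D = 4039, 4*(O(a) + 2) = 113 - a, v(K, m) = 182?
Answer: -4/15133 ≈ -0.00026432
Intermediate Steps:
O(a) = 105/4 - a/4 (O(a) = -2 + (113 - a)/4 = -2 + (113/4 - a/4) = 105/4 - a/4)
1/((v(203, -208) - D) + O(-190)) = 1/((182 - 1*4039) + (105/4 - ¼*(-190))) = 1/((182 - 4039) + (105/4 + 95/2)) = 1/(-3857 + 295/4) = 1/(-15133/4) = -4/15133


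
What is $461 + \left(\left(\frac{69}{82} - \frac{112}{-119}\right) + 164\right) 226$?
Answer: $\frac{26435730}{697} \approx 37928.0$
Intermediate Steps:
$461 + \left(\left(\frac{69}{82} - \frac{112}{-119}\right) + 164\right) 226 = 461 + \left(\left(69 \cdot \frac{1}{82} - - \frac{16}{17}\right) + 164\right) 226 = 461 + \left(\left(\frac{69}{82} + \frac{16}{17}\right) + 164\right) 226 = 461 + \left(\frac{2485}{1394} + 164\right) 226 = 461 + \frac{231101}{1394} \cdot 226 = 461 + \frac{26114413}{697} = \frac{26435730}{697}$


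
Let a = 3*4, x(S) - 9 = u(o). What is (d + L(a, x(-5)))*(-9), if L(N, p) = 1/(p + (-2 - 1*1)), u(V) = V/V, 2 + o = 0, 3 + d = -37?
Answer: 2511/7 ≈ 358.71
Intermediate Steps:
d = -40 (d = -3 - 37 = -40)
o = -2 (o = -2 + 0 = -2)
u(V) = 1
x(S) = 10 (x(S) = 9 + 1 = 10)
a = 12
L(N, p) = 1/(-3 + p) (L(N, p) = 1/(p + (-2 - 1)) = 1/(p - 3) = 1/(-3 + p))
(d + L(a, x(-5)))*(-9) = (-40 + 1/(-3 + 10))*(-9) = (-40 + 1/7)*(-9) = (-40 + ⅐)*(-9) = -279/7*(-9) = 2511/7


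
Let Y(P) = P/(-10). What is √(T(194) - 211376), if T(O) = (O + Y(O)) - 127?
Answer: I*√5283210/5 ≈ 459.7*I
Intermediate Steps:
Y(P) = -P/10 (Y(P) = P*(-⅒) = -P/10)
T(O) = -127 + 9*O/10 (T(O) = (O - O/10) - 127 = 9*O/10 - 127 = -127 + 9*O/10)
√(T(194) - 211376) = √((-127 + (9/10)*194) - 211376) = √((-127 + 873/5) - 211376) = √(238/5 - 211376) = √(-1056642/5) = I*√5283210/5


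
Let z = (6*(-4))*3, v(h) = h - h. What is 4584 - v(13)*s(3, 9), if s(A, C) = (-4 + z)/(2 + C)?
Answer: 4584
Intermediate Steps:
v(h) = 0
z = -72 (z = -24*3 = -72)
s(A, C) = -76/(2 + C) (s(A, C) = (-4 - 72)/(2 + C) = -76/(2 + C))
4584 - v(13)*s(3, 9) = 4584 - 0*(-76/(2 + 9)) = 4584 - 0*(-76/11) = 4584 - 0*(-76*1/11) = 4584 - 0*(-76)/11 = 4584 - 1*0 = 4584 + 0 = 4584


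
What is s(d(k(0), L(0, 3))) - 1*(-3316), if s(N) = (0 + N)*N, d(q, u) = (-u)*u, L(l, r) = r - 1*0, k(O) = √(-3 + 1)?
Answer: 3397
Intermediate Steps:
k(O) = I*√2 (k(O) = √(-2) = I*√2)
L(l, r) = r (L(l, r) = r + 0 = r)
d(q, u) = -u²
s(N) = N² (s(N) = N*N = N²)
s(d(k(0), L(0, 3))) - 1*(-3316) = (-1*3²)² - 1*(-3316) = (-1*9)² + 3316 = (-9)² + 3316 = 81 + 3316 = 3397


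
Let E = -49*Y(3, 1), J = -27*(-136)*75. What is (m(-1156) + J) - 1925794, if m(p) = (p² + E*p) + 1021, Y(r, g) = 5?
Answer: -29817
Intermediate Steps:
J = 275400 (J = 3672*75 = 275400)
E = -245 (E = -49*5 = -245)
m(p) = 1021 + p² - 245*p (m(p) = (p² - 245*p) + 1021 = 1021 + p² - 245*p)
(m(-1156) + J) - 1925794 = ((1021 + (-1156)² - 245*(-1156)) + 275400) - 1925794 = ((1021 + 1336336 + 283220) + 275400) - 1925794 = (1620577 + 275400) - 1925794 = 1895977 - 1925794 = -29817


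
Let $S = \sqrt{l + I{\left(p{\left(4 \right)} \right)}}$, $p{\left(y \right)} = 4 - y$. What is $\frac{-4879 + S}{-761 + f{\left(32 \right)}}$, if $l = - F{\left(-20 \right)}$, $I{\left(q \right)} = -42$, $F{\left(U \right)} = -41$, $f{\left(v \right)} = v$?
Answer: $\frac{4879}{729} - \frac{i}{729} \approx 6.6927 - 0.0013717 i$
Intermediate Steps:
$l = 41$ ($l = \left(-1\right) \left(-41\right) = 41$)
$S = i$ ($S = \sqrt{41 - 42} = \sqrt{-1} = i \approx 1.0 i$)
$\frac{-4879 + S}{-761 + f{\left(32 \right)}} = \frac{-4879 + i}{-761 + 32} = \frac{-4879 + i}{-729} = \left(-4879 + i\right) \left(- \frac{1}{729}\right) = \frac{4879}{729} - \frac{i}{729}$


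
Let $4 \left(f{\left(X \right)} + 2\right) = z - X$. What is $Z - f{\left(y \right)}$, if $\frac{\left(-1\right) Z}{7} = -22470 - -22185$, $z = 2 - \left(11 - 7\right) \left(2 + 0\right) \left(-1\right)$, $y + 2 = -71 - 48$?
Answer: $\frac{7857}{4} \approx 1964.3$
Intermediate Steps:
$y = -121$ ($y = -2 - 119 = -121$)
$z = 10$ ($z = 2 - 4 \cdot 2 \left(-1\right) = 2 - 8 \left(-1\right) = 2 - -8 = 2 + 8 = 10$)
$f{\left(X \right)} = \frac{1}{2} - \frac{X}{4}$ ($f{\left(X \right)} = -2 + \frac{10 - X}{4} = -2 - \left(- \frac{5}{2} + \frac{X}{4}\right) = \frac{1}{2} - \frac{X}{4}$)
$Z = 1995$ ($Z = - 7 \left(-22470 - -22185\right) = - 7 \left(-22470 + 22185\right) = \left(-7\right) \left(-285\right) = 1995$)
$Z - f{\left(y \right)} = 1995 - \left(\frac{1}{2} - - \frac{121}{4}\right) = 1995 - \left(\frac{1}{2} + \frac{121}{4}\right) = 1995 - \frac{123}{4} = \frac{7857}{4}$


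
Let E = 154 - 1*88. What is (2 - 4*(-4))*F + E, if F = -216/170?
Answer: 3666/85 ≈ 43.129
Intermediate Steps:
E = 66 (E = 154 - 88 = 66)
F = -108/85 (F = -216*1/170 = -108/85 ≈ -1.2706)
(2 - 4*(-4))*F + E = (2 - 4*(-4))*(-108/85) + 66 = (2 + 16)*(-108/85) + 66 = 18*(-108/85) + 66 = -1944/85 + 66 = 3666/85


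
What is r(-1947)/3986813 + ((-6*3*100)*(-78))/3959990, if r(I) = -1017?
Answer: 55572123537/1578773961187 ≈ 0.035200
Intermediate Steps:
r(-1947)/3986813 + ((-6*3*100)*(-78))/3959990 = -1017/3986813 + ((-6*3*100)*(-78))/3959990 = -1017*1/3986813 + (-18*100*(-78))*(1/3959990) = -1017/3986813 - 1800*(-78)*(1/3959990) = -1017/3986813 + 140400*(1/3959990) = -1017/3986813 + 14040/395999 = 55572123537/1578773961187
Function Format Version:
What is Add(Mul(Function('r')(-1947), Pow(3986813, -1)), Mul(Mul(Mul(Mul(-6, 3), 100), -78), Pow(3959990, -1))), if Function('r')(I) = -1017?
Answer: Rational(55572123537, 1578773961187) ≈ 0.035200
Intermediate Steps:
Add(Mul(Function('r')(-1947), Pow(3986813, -1)), Mul(Mul(Mul(Mul(-6, 3), 100), -78), Pow(3959990, -1))) = Add(Mul(-1017, Pow(3986813, -1)), Mul(Mul(Mul(Mul(-6, 3), 100), -78), Pow(3959990, -1))) = Add(Mul(-1017, Rational(1, 3986813)), Mul(Mul(Mul(-18, 100), -78), Rational(1, 3959990))) = Add(Rational(-1017, 3986813), Mul(Mul(-1800, -78), Rational(1, 3959990))) = Add(Rational(-1017, 3986813), Mul(140400, Rational(1, 3959990))) = Add(Rational(-1017, 3986813), Rational(14040, 395999)) = Rational(55572123537, 1578773961187)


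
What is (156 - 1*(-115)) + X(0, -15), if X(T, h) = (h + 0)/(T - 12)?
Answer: 1089/4 ≈ 272.25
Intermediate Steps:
X(T, h) = h/(-12 + T)
(156 - 1*(-115)) + X(0, -15) = (156 - 1*(-115)) - 15/(-12 + 0) = (156 + 115) - 15/(-12) = 271 - 15*(-1/12) = 271 + 5/4 = 1089/4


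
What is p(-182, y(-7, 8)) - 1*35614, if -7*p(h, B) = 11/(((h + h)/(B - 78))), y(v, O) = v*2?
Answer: -22686371/637 ≈ -35614.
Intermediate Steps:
y(v, O) = 2*v
p(h, B) = -11*(-78 + B)/(14*h) (p(h, B) = -11/(7*((h + h)/(B - 78))) = -11/(7*((2*h)/(-78 + B))) = -11/(7*(2*h/(-78 + B))) = -11*(-78 + B)/(2*h)/7 = -11*(-78 + B)/(14*h))
p(-182, y(-7, 8)) - 1*35614 = (11/14)*(78 - 2*(-7))/(-182) - 1*35614 = (11/14)*(-1/182)*(78 - 1*(-14)) - 35614 = (11/14)*(-1/182)*(78 + 14) - 35614 = (11/14)*(-1/182)*92 - 35614 = -253/637 - 35614 = -22686371/637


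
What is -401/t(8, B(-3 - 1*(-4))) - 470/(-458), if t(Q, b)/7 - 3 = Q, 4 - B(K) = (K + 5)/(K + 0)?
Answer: -73734/17633 ≈ -4.1816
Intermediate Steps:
B(K) = 4 - (5 + K)/K (B(K) = 4 - (K + 5)/(K + 0) = 4 - (5 + K)/K)
t(Q, b) = 21 + 7*Q
-401/t(8, B(-3 - 1*(-4))) - 470/(-458) = -401/(21 + 7*8) - 470/(-458) = -401/(21 + 56) - 470*(-1/458) = -401/77 + 235/229 = -73734/17633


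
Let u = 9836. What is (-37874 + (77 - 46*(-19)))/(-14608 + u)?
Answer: 36923/4772 ≈ 7.7374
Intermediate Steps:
(-37874 + (77 - 46*(-19)))/(-14608 + u) = (-37874 + (77 - 46*(-19)))/(-14608 + 9836) = (-37874 + (77 + 874))/(-4772) = (-37874 + 951)*(-1/4772) = -36923*(-1/4772) = 36923/4772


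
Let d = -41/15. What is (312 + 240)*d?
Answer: -7544/5 ≈ -1508.8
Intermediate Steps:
d = -41/15 (d = -41*1/15 = -41/15 ≈ -2.7333)
(312 + 240)*d = (312 + 240)*(-41/15) = 552*(-41/15) = -7544/5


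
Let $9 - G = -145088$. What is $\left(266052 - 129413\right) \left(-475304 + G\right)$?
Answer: $-45119154273$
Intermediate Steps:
$G = 145097$ ($G = 9 - -145088 = 9 + 145088 = 145097$)
$\left(266052 - 129413\right) \left(-475304 + G\right) = \left(266052 - 129413\right) \left(-475304 + 145097\right) = 136639 \left(-330207\right) = -45119154273$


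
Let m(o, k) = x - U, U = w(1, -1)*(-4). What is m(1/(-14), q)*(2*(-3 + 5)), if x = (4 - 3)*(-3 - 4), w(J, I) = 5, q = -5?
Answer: 52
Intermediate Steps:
x = -7 (x = 1*(-7) = -7)
U = -20 (U = 5*(-4) = -20)
m(o, k) = 13 (m(o, k) = -7 - 1*(-20) = -7 + 20 = 13)
m(1/(-14), q)*(2*(-3 + 5)) = 13*(2*(-3 + 5)) = 13*(2*2) = 13*4 = 52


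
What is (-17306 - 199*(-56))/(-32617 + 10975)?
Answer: 1027/3607 ≈ 0.28472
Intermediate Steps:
(-17306 - 199*(-56))/(-32617 + 10975) = (-17306 + 11144)/(-21642) = -6162*(-1/21642) = 1027/3607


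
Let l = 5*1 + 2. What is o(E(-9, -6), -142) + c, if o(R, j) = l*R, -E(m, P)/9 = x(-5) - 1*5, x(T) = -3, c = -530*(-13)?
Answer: 7394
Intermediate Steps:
l = 7 (l = 5 + 2 = 7)
c = 6890
E(m, P) = 72 (E(m, P) = -9*(-3 - 1*5) = -9*(-3 - 5) = -9*(-8) = 72)
o(R, j) = 7*R
o(E(-9, -6), -142) + c = 7*72 + 6890 = 504 + 6890 = 7394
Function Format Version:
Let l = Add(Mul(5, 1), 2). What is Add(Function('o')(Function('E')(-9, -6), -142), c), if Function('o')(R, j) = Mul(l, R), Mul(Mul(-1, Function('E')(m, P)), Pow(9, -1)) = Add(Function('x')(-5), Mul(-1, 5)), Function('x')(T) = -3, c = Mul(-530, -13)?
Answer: 7394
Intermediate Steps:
l = 7 (l = Add(5, 2) = 7)
c = 6890
Function('E')(m, P) = 72 (Function('E')(m, P) = Mul(-9, Add(-3, Mul(-1, 5))) = Mul(-9, Add(-3, -5)) = Mul(-9, -8) = 72)
Function('o')(R, j) = Mul(7, R)
Add(Function('o')(Function('E')(-9, -6), -142), c) = Add(Mul(7, 72), 6890) = Add(504, 6890) = 7394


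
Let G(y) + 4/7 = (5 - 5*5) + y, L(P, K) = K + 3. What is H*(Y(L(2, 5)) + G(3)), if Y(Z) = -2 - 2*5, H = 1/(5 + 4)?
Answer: -23/7 ≈ -3.2857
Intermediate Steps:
L(P, K) = 3 + K
G(y) = -144/7 + y (G(y) = -4/7 + ((5 - 5*5) + y) = -4/7 + ((5 - 25) + y) = -4/7 + (-20 + y) = -144/7 + y)
H = ⅑ (H = 1/9 = ⅑ ≈ 0.11111)
Y(Z) = -12 (Y(Z) = -2 - 10 = -12)
H*(Y(L(2, 5)) + G(3)) = (-12 + (-144/7 + 3))/9 = (-12 - 123/7)/9 = (⅑)*(-207/7) = -23/7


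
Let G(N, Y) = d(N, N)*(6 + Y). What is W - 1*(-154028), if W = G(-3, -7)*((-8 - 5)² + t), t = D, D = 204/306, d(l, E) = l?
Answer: 154537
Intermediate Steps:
G(N, Y) = N*(6 + Y)
D = ⅔ (D = 204*(1/306) = ⅔ ≈ 0.66667)
t = ⅔ ≈ 0.66667
W = 509 (W = (-3*(6 - 7))*((-8 - 5)² + ⅔) = (-3*(-1))*((-13)² + ⅔) = 3*(169 + ⅔) = 3*(509/3) = 509)
W - 1*(-154028) = 509 - 1*(-154028) = 509 + 154028 = 154537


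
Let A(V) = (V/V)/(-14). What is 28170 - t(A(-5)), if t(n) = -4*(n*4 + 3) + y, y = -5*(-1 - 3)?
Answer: 197126/7 ≈ 28161.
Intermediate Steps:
y = 20 (y = -5*(-4) = 20)
A(V) = -1/14 (A(V) = 1*(-1/14) = -1/14)
t(n) = 8 - 16*n (t(n) = -4*(n*4 + 3) + 20 = -4*(4*n + 3) + 20 = -4*(3 + 4*n) + 20 = (-12 - 16*n) + 20 = 8 - 16*n)
28170 - t(A(-5)) = 28170 - (8 - 16*(-1/14)) = 28170 - (8 + 8/7) = 28170 - 1*64/7 = 28170 - 64/7 = 197126/7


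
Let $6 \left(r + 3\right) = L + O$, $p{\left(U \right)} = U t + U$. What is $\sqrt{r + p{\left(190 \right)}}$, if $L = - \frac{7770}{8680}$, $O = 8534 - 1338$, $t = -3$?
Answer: $\frac{\sqrt{112946826}}{372} \approx 28.569$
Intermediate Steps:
$p{\left(U \right)} = - 2 U$ ($p{\left(U \right)} = U \left(-3\right) + U = - 3 U + U = - 2 U$)
$O = 7196$ ($O = 8534 - 1338 = 7196$)
$L = - \frac{111}{124}$ ($L = \left(-7770\right) \frac{1}{8680} = - \frac{111}{124} \approx -0.89516$)
$r = \frac{889961}{744}$ ($r = -3 + \frac{- \frac{111}{124} + 7196}{6} = -3 + \frac{1}{6} \cdot \frac{892193}{124} = -3 + \frac{892193}{744} = \frac{889961}{744} \approx 1196.2$)
$\sqrt{r + p{\left(190 \right)}} = \sqrt{\frac{889961}{744} - 380} = \sqrt{\frac{607241}{744}} = \frac{\sqrt{112946826}}{372}$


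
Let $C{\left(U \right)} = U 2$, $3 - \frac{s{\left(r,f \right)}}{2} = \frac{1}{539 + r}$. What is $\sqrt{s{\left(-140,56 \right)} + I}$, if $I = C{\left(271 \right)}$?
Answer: $\frac{5 \sqrt{3489654}}{399} \approx 23.409$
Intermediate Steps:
$s{\left(r,f \right)} = 6 - \frac{2}{539 + r}$
$C{\left(U \right)} = 2 U$
$I = 542$ ($I = 2 \cdot 271 = 542$)
$\sqrt{s{\left(-140,56 \right)} + I} = \sqrt{\frac{2 \left(1616 + 3 \left(-140\right)\right)}{539 - 140} + 542} = \sqrt{\frac{2 \left(1616 - 420\right)}{399} + 542} = \sqrt{2 \cdot \frac{1}{399} \cdot 1196 + 542} = \sqrt{\frac{2392}{399} + 542} = \sqrt{\frac{218650}{399}} = \frac{5 \sqrt{3489654}}{399}$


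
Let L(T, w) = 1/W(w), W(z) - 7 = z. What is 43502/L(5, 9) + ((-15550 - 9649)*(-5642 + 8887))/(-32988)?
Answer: 23042474371/32988 ≈ 6.9851e+5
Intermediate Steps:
W(z) = 7 + z
L(T, w) = 1/(7 + w)
43502/L(5, 9) + ((-15550 - 9649)*(-5642 + 8887))/(-32988) = 43502/(1/(7 + 9)) + ((-15550 - 9649)*(-5642 + 8887))/(-32988) = 43502/(1/16) - 25199*3245*(-1/32988) = 43502/(1/16) - 81770755*(-1/32988) = 43502*16 + 81770755/32988 = 696032 + 81770755/32988 = 23042474371/32988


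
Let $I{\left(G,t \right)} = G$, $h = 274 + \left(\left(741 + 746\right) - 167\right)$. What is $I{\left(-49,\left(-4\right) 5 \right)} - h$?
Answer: $-1643$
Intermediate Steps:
$h = 1594$ ($h = 274 + \left(1487 - 167\right) = 274 + 1320 = 1594$)
$I{\left(-49,\left(-4\right) 5 \right)} - h = -49 - 1594 = -1643$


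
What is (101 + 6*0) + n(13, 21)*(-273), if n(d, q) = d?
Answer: -3448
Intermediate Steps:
(101 + 6*0) + n(13, 21)*(-273) = (101 + 6*0) + 13*(-273) = (101 + 0) - 3549 = 101 - 3549 = -3448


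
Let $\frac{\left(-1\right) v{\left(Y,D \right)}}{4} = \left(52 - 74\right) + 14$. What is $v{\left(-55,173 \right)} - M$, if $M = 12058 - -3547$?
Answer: $-15573$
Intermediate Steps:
$v{\left(Y,D \right)} = 32$ ($v{\left(Y,D \right)} = - 4 \left(\left(52 - 74\right) + 14\right) = - 4 \left(-22 + 14\right) = \left(-4\right) \left(-8\right) = 32$)
$M = 15605$ ($M = 12058 + 3547 = 15605$)
$v{\left(-55,173 \right)} - M = 32 - 15605 = -15573$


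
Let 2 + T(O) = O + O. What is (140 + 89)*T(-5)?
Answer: -2748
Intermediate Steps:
T(O) = -2 + 2*O (T(O) = -2 + (O + O) = -2 + 2*O)
(140 + 89)*T(-5) = (140 + 89)*(-2 + 2*(-5)) = 229*(-2 - 10) = 229*(-12) = -2748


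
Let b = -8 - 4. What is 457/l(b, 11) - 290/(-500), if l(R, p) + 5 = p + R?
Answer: -5669/75 ≈ -75.587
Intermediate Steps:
b = -12
l(R, p) = -5 + R + p (l(R, p) = -5 + (p + R) = -5 + (R + p) = -5 + R + p)
457/l(b, 11) - 290/(-500) = 457/(-5 - 12 + 11) - 290/(-500) = 457/(-6) - 290*(-1/500) = 457*(-⅙) + 29/50 = -457/6 + 29/50 = -5669/75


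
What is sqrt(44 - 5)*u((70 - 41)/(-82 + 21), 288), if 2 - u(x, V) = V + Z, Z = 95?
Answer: -381*sqrt(39) ≈ -2379.3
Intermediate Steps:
u(x, V) = -93 - V (u(x, V) = 2 - (V + 95) = 2 - (95 + V) = 2 + (-95 - V) = -93 - V)
sqrt(44 - 5)*u((70 - 41)/(-82 + 21), 288) = sqrt(44 - 5)*(-93 - 1*288) = sqrt(39)*(-93 - 288) = sqrt(39)*(-381) = -381*sqrt(39)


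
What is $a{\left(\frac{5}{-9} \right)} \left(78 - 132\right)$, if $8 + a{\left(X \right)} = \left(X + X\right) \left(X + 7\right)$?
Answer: $\frac{2456}{3} \approx 818.67$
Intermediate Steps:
$a{\left(X \right)} = -8 + 2 X \left(7 + X\right)$ ($a{\left(X \right)} = -8 + \left(X + X\right) \left(X + 7\right) = -8 + 2 X \left(7 + X\right)$)
$a{\left(\frac{5}{-9} \right)} \left(78 - 132\right) = \left(-8 + 2 \left(\frac{5}{-9}\right)^{2} + 14 \frac{5}{-9}\right) \left(78 - 132\right) = \left(-8 + 2 \left(5 \left(- \frac{1}{9}\right)\right)^{2} + 14 \cdot 5 \left(- \frac{1}{9}\right)\right) \left(-54\right) = \left(-8 + 2 \left(- \frac{5}{9}\right)^{2} + 14 \left(- \frac{5}{9}\right)\right) \left(-54\right) = \left(-8 + 2 \cdot \frac{25}{81} - \frac{70}{9}\right) \left(-54\right) = \left(-8 + \frac{50}{81} - \frac{70}{9}\right) \left(-54\right) = \left(- \frac{1228}{81}\right) \left(-54\right) = \frac{2456}{3}$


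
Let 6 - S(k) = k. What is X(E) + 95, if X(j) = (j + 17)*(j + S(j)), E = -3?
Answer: 179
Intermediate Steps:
S(k) = 6 - k
X(j) = 102 + 6*j (X(j) = (j + 17)*(j + (6 - j)) = (17 + j)*6 = 102 + 6*j)
X(E) + 95 = (102 + 6*(-3)) + 95 = (102 - 18) + 95 = 84 + 95 = 179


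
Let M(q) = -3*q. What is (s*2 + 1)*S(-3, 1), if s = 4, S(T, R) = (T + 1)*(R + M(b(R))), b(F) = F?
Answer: 36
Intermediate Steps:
S(T, R) = -2*R*(1 + T) (S(T, R) = (T + 1)*(R - 3*R) = (1 + T)*(-2*R) = -2*R*(1 + T))
(s*2 + 1)*S(-3, 1) = (4*2 + 1)*(2*1*(-1 - 1*(-3))) = (8 + 1)*(2*1*(-1 + 3)) = 9*(2*1*2) = 9*4 = 36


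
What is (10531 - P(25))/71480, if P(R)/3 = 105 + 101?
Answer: 9913/71480 ≈ 0.13868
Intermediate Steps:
P(R) = 618 (P(R) = 3*(105 + 101) = 3*206 = 618)
(10531 - P(25))/71480 = (10531 - 1*618)/71480 = (10531 - 618)*(1/71480) = 9913*(1/71480) = 9913/71480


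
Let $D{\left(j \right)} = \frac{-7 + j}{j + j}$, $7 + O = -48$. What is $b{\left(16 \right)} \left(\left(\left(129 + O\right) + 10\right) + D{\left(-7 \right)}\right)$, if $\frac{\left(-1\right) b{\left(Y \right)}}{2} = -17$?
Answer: $2890$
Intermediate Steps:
$O = -55$ ($O = -7 - 48 = -55$)
$D{\left(j \right)} = \frac{-7 + j}{2 j}$
$b{\left(Y \right)} = 34$ ($b{\left(Y \right)} = \left(-2\right) \left(-17\right) = 34$)
$b{\left(16 \right)} \left(\left(\left(129 + O\right) + 10\right) + D{\left(-7 \right)}\right) = 34 \left(\left(\left(129 - 55\right) + 10\right) + \frac{-7 - 7}{2 \left(-7\right)}\right) = 34 \left(\left(74 + 10\right) + \frac{1}{2} \left(- \frac{1}{7}\right) \left(-14\right)\right) = 34 \left(84 + 1\right) = 34 \cdot 85 = 2890$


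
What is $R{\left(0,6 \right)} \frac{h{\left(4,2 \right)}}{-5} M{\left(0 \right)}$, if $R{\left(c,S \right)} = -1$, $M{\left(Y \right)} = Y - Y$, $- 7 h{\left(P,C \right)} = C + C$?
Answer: $0$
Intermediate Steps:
$h{\left(P,C \right)} = - \frac{2 C}{7}$ ($h{\left(P,C \right)} = - \frac{C + C}{7} = - \frac{2 C}{7}$)
$M{\left(Y \right)} = 0$
$R{\left(0,6 \right)} \frac{h{\left(4,2 \right)}}{-5} M{\left(0 \right)} = - \frac{\left(- \frac{2}{7}\right) 2}{-5} \cdot 0 = - \frac{\left(-4\right) \left(-1\right)}{7 \cdot 5} \cdot 0 = \left(-1\right) \frac{4}{35} \cdot 0 = \left(- \frac{4}{35}\right) 0 = 0$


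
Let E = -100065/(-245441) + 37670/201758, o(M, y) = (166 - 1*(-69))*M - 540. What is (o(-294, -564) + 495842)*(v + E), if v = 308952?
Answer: 465765546457357428568/3537120377 ≈ 1.3168e+11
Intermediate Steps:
o(M, y) = -540 + 235*M (o(M, y) = (166 + 69)*M - 540 = 235*M - 540 = -540 + 235*M)
E = 2102476910/3537120377 (E = -100065*(-1/245441) + 37670*(1/201758) = 14295/35063 + 18835/100879 = 2102476910/3537120377 ≈ 0.59440)
(o(-294, -564) + 495842)*(v + E) = ((-540 + 235*(-294)) + 495842)*(308952 + 2102476910/3537120377) = ((-540 - 69090) + 495842)*(1092802517191814/3537120377) = (-69630 + 495842)*(1092802517191814/3537120377) = 426212*(1092802517191814/3537120377) = 465765546457357428568/3537120377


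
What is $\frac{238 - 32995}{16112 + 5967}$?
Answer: $- \frac{32757}{22079} \approx -1.4836$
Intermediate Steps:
$\frac{238 - 32995}{16112 + 5967} = - \frac{32757}{22079}$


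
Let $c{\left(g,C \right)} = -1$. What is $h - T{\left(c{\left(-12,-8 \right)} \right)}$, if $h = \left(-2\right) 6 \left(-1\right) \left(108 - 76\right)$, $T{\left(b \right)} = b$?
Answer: $385$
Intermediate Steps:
$h = 384$ ($h = \left(-12\right) \left(-1\right) 32 = 12 \cdot 32 = 384$)
$h - T{\left(c{\left(-12,-8 \right)} \right)} = 384 - -1 = 384 + 1 = 385$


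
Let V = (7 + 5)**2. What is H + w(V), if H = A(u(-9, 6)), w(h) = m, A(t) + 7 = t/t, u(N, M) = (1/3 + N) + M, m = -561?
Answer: -567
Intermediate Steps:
u(N, M) = 1/3 + M + N (u(N, M) = (1/3 + N) + M = 1/3 + M + N)
V = 144 (V = 12**2 = 144)
A(t) = -6 (A(t) = -7 + t/t = -7 + 1 = -6)
w(h) = -561
H = -6
H + w(V) = -6 - 561 = -567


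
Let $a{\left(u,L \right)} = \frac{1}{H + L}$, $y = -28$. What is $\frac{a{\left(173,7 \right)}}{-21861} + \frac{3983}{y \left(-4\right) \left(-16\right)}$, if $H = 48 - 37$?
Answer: $- \frac{111950309}{50367744} \approx -2.2227$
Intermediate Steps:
$H = 11$ ($H = 48 - 37 = 11$)
$a{\left(u,L \right)} = \frac{1}{11 + L}$
$\frac{a{\left(173,7 \right)}}{-21861} + \frac{3983}{y \left(-4\right) \left(-16\right)} = \frac{1}{\left(11 + 7\right) \left(-21861\right)} + \frac{3983}{\left(-28\right) \left(-4\right) \left(-16\right)} = \frac{1}{18} \left(- \frac{1}{21861}\right) + \frac{3983}{112 \left(-16\right)} = \frac{1}{18} \left(- \frac{1}{21861}\right) + \frac{3983}{-1792} = - \frac{1}{393498} + 3983 \left(- \frac{1}{1792}\right) = - \frac{1}{393498} - \frac{569}{256} = - \frac{111950309}{50367744}$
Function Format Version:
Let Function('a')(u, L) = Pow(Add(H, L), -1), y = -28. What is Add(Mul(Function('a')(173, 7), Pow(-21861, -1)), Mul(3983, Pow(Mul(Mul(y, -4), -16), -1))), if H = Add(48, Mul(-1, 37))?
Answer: Rational(-111950309, 50367744) ≈ -2.2227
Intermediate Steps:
H = 11 (H = Add(48, -37) = 11)
Function('a')(u, L) = Pow(Add(11, L), -1)
Add(Mul(Function('a')(173, 7), Pow(-21861, -1)), Mul(3983, Pow(Mul(Mul(y, -4), -16), -1))) = Add(Mul(Pow(Add(11, 7), -1), Pow(-21861, -1)), Mul(3983, Pow(Mul(Mul(-28, -4), -16), -1))) = Add(Mul(Pow(18, -1), Rational(-1, 21861)), Mul(3983, Pow(Mul(112, -16), -1))) = Add(Mul(Rational(1, 18), Rational(-1, 21861)), Mul(3983, Pow(-1792, -1))) = Add(Rational(-1, 393498), Mul(3983, Rational(-1, 1792))) = Add(Rational(-1, 393498), Rational(-569, 256)) = Rational(-111950309, 50367744)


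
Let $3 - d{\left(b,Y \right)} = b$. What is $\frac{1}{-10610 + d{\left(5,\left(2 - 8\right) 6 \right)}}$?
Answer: $- \frac{1}{10612} \approx -9.4233 \cdot 10^{-5}$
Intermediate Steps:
$d{\left(b,Y \right)} = 3 - b$
$\frac{1}{-10610 + d{\left(5,\left(2 - 8\right) 6 \right)}} = \frac{1}{-10610 + \left(3 - 5\right)} = \frac{1}{-10610 - 2} = \frac{1}{-10612} = - \frac{1}{10612}$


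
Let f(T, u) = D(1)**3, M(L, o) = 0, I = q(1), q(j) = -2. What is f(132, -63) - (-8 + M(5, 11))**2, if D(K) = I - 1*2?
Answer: -128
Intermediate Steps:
I = -2
D(K) = -4 (D(K) = -2 - 1*2 = -2 - 2 = -4)
f(T, u) = -64 (f(T, u) = (-4)**3 = -64)
f(132, -63) - (-8 + M(5, 11))**2 = -64 - (-8 + 0)**2 = -64 - 1*(-8)**2 = -64 - 1*64 = -64 - 64 = -128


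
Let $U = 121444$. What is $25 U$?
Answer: $3036100$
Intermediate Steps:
$25 U = 25 \cdot 121444 = 3036100$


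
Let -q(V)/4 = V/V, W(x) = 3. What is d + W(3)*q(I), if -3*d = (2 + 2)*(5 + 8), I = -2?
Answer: -88/3 ≈ -29.333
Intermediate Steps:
d = -52/3 (d = -(2 + 2)*(5 + 8)/3 = -4*13/3 = -1/3*52 = -52/3 ≈ -17.333)
q(V) = -4 (q(V) = -4*V/V = -4*1 = -4)
d + W(3)*q(I) = -52/3 + 3*(-4) = -52/3 - 12 = -88/3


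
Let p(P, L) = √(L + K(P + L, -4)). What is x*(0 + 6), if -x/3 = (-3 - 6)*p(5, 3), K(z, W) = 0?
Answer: 162*√3 ≈ 280.59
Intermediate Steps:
p(P, L) = √L (p(P, L) = √(L + 0) = √L)
x = 27*√3 (x = -3*(-3 - 6)*√3 = -(-27)*√3 = 27*√3 ≈ 46.765)
x*(0 + 6) = (27*√3)*(0 + 6) = (27*√3)*6 = 162*√3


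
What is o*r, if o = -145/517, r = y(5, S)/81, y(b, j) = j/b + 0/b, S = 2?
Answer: -58/41877 ≈ -0.0013850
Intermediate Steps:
y(b, j) = j/b (y(b, j) = j/b + 0 = j/b)
r = 2/405 (r = (2/5)/81 = (2*(1/5))*(1/81) = (2/5)*(1/81) = 2/405 ≈ 0.0049383)
o = -145/517 (o = -145*1/517 = -145/517 ≈ -0.28046)
o*r = -145/517*2/405 = -58/41877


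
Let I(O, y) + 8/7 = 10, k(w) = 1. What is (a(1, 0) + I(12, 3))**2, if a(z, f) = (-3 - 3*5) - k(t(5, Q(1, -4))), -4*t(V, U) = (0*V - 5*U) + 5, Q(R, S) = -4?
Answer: 5041/49 ≈ 102.88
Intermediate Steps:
t(V, U) = -5/4 + 5*U/4 (t(V, U) = -((0*V - 5*U) + 5)/4 = -((0 - 5*U) + 5)/4 = -(-5*U + 5)/4 = -(5 - 5*U)/4 = -5/4 + 5*U/4)
I(O, y) = 62/7 (I(O, y) = -8/7 + 10 = 62/7)
a(z, f) = -19 (a(z, f) = (-3 - 3*5) - 1*1 = (-3 - 15) - 1 = -18 - 1 = -19)
(a(1, 0) + I(12, 3))**2 = (-19 + 62/7)**2 = (-71/7)**2 = 5041/49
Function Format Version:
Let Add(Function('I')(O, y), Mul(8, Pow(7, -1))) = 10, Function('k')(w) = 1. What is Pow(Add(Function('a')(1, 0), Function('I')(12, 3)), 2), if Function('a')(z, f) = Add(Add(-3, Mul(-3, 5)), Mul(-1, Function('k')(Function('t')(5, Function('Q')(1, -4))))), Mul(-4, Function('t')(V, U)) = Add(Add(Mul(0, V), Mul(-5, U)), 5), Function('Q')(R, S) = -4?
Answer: Rational(5041, 49) ≈ 102.88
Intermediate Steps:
Function('t')(V, U) = Add(Rational(-5, 4), Mul(Rational(5, 4), U)) (Function('t')(V, U) = Mul(Rational(-1, 4), Add(Add(Mul(0, V), Mul(-5, U)), 5)) = Mul(Rational(-1, 4), Add(Add(0, Mul(-5, U)), 5)) = Mul(Rational(-1, 4), Add(Mul(-5, U), 5)) = Mul(Rational(-1, 4), Add(5, Mul(-5, U))) = Add(Rational(-5, 4), Mul(Rational(5, 4), U)))
Function('I')(O, y) = Rational(62, 7) (Function('I')(O, y) = Add(Rational(-8, 7), 10) = Rational(62, 7))
Function('a')(z, f) = -19 (Function('a')(z, f) = Add(Add(-3, Mul(-3, 5)), Mul(-1, 1)) = Add(Add(-3, -15), -1) = Add(-18, -1) = -19)
Pow(Add(Function('a')(1, 0), Function('I')(12, 3)), 2) = Pow(Add(-19, Rational(62, 7)), 2) = Pow(Rational(-71, 7), 2) = Rational(5041, 49)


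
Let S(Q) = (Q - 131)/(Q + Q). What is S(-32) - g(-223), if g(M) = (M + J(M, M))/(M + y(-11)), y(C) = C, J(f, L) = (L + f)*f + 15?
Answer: 3195071/7488 ≈ 426.69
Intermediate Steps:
J(f, L) = 15 + f*(L + f) (J(f, L) = f*(L + f) + 15 = 15 + f*(L + f))
S(Q) = (-131 + Q)/(2*Q) (S(Q) = (-131 + Q)/((2*Q)) = (-131 + Q)*(1/(2*Q)) = (-131 + Q)/(2*Q))
g(M) = (15 + M + 2*M**2)/(-11 + M) (g(M) = (M + (15 + M**2 + M*M))/(M - 11) = (M + (15 + M**2 + M**2))/(-11 + M) = (M + (15 + 2*M**2))/(-11 + M) = (15 + M + 2*M**2)/(-11 + M))
S(-32) - g(-223) = (1/2)*(-131 - 32)/(-32) - (15 - 223 + 2*(-223)**2)/(-11 - 223) = (1/2)*(-1/32)*(-163) - (15 - 223 + 2*49729)/(-234) = 163/64 - (-1)*(15 - 223 + 99458)/234 = 163/64 - (-1)*99250/234 = 163/64 - 1*(-49625/117) = 163/64 + 49625/117 = 3195071/7488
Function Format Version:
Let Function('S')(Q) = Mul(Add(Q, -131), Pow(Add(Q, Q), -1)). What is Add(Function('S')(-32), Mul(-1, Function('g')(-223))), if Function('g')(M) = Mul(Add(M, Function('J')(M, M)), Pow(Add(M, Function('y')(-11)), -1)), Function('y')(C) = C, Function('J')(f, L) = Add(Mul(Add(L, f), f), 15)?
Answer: Rational(3195071, 7488) ≈ 426.69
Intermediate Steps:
Function('J')(f, L) = Add(15, Mul(f, Add(L, f))) (Function('J')(f, L) = Add(Mul(f, Add(L, f)), 15) = Add(15, Mul(f, Add(L, f))))
Function('S')(Q) = Mul(Rational(1, 2), Pow(Q, -1), Add(-131, Q)) (Function('S')(Q) = Mul(Add(-131, Q), Pow(Mul(2, Q), -1)) = Mul(Add(-131, Q), Mul(Rational(1, 2), Pow(Q, -1))) = Mul(Rational(1, 2), Pow(Q, -1), Add(-131, Q)))
Function('g')(M) = Mul(Pow(Add(-11, M), -1), Add(15, M, Mul(2, Pow(M, 2)))) (Function('g')(M) = Mul(Add(M, Add(15, Pow(M, 2), Mul(M, M))), Pow(Add(M, -11), -1)) = Mul(Add(M, Add(15, Pow(M, 2), Pow(M, 2))), Pow(Add(-11, M), -1)) = Mul(Add(M, Add(15, Mul(2, Pow(M, 2)))), Pow(Add(-11, M), -1)) = Mul(Add(15, M, Mul(2, Pow(M, 2))), Pow(Add(-11, M), -1)) = Mul(Pow(Add(-11, M), -1), Add(15, M, Mul(2, Pow(M, 2)))))
Add(Function('S')(-32), Mul(-1, Function('g')(-223))) = Add(Mul(Rational(1, 2), Pow(-32, -1), Add(-131, -32)), Mul(-1, Mul(Pow(Add(-11, -223), -1), Add(15, -223, Mul(2, Pow(-223, 2)))))) = Add(Mul(Rational(1, 2), Rational(-1, 32), -163), Mul(-1, Mul(Pow(-234, -1), Add(15, -223, Mul(2, 49729))))) = Add(Rational(163, 64), Mul(-1, Mul(Rational(-1, 234), Add(15, -223, 99458)))) = Add(Rational(163, 64), Mul(-1, Mul(Rational(-1, 234), 99250))) = Add(Rational(163, 64), Mul(-1, Rational(-49625, 117))) = Add(Rational(163, 64), Rational(49625, 117)) = Rational(3195071, 7488)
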